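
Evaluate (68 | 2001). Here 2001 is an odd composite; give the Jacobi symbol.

Pull out 2^2: since 2001 ≡ 1 (mod 8), (2/2001) = +1, so (2/2001)^2 = +1.
Reciprocity: 17 ≡ 1 and 2001 ≡ 1 (mod 4), so (17/2001) = +(2001/17).
Reduce top mod 17: now compute (12/17).
Pull out 2^2: since 17 ≡ 1 (mod 8), (2/17) = +1, so (2/17)^2 = +1.
Reciprocity: 3 ≡ 3 and 17 ≡ 1 (mod 4), so (3/17) = +(17/3).
Reduce top mod 3: now compute (2/3).
Pull out 2: since 3 ≡ 3 (mod 8), (2/3) = -1.
Reached (1/3) = 1. Collecting the sign flips along the way, the symbol is -1.

-1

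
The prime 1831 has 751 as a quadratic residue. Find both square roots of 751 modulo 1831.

Since 1831 ≡ 3 (mod 4), a square root of 751 is 751^((1831+1)/4) = 751^458 mod 1831.
Repeated squaring: 751^2≡53, 751^4≡978, 751^8≡702, 751^16≡265, 751^32≡647, 751^64≡1141, 751^128≡40, 751^256≡1600 (mod 1831).
751^458 = 751^(256+128+64+8+2) ≡ 1030 (mod 1831).
Check: 1030² = 1060900 ≡ 751 (mod 1831). The two roots are 801 and 1030.

801, 1030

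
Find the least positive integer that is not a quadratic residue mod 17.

3

(2/17) = +1, so 2 is a residue.
(3/17) = −1, so 3 is the smallest positive non-residue mod 17.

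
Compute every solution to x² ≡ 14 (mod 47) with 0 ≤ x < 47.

22, 25

Since 47 ≡ 3 (mod 4), a square root of 14 is 14^((47+1)/4) = 14^12 mod 47.
Repeated squaring: 14^2≡8, 14^4≡17, 14^8≡7 (mod 47).
14^12 = 14^(8+4) ≡ 25 (mod 47).
Check: 25² = 625 ≡ 14 (mod 47). The two roots are 22 and 25.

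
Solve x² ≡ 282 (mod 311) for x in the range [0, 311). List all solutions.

Since 311 ≡ 3 (mod 4), a square root of 282 is 282^((311+1)/4) = 282^78 mod 311.
Repeated squaring: 282^2≡219, 282^4≡67, 282^8≡135, 282^16≡187, 282^32≡137, 282^64≡109 (mod 311).
282^78 = 282^(64+8+4+2) ≡ 201 (mod 311).
Check: 201² = 40401 ≡ 282 (mod 311). The two roots are 110 and 201.

110, 201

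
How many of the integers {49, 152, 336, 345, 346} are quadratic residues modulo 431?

(49/431) = +1 → QR.
(152/431) = +1 → QR.
(336/431) = -1 → non-residue.
(345/431) = +1 → QR.
(346/431) = +1 → QR.
Total quadratic residues among the 5: 4.

4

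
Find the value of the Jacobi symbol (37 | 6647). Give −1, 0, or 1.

-1

Reciprocity: 37 ≡ 1 and 6647 ≡ 3 (mod 4), so (37/6647) = +(6647/37).
Reduce top mod 37: now compute (24/37).
Pull out 2^3: since 37 ≡ 5 (mod 8), (2/37) = -1, so (2/37)^3 = -1.
Reciprocity: 3 ≡ 3 and 37 ≡ 1 (mod 4), so (3/37) = +(37/3).
Reduce top mod 3: now compute (1/3).
Reached (1/3) = 1. Collecting the sign flips along the way, the symbol is -1.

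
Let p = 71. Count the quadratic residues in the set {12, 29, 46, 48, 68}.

(12/71) = +1 → QR.
(29/71) = +1 → QR.
(46/71) = -1 → non-residue.
(48/71) = +1 → QR.
(68/71) = -1 → non-residue.
Total quadratic residues among the 5: 3.

3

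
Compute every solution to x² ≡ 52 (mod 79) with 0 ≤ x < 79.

17, 62

Since 79 ≡ 3 (mod 4), a square root of 52 is 52^((79+1)/4) = 52^20 mod 79.
Repeated squaring: 52^2≡18, 52^4≡8, 52^8≡64, 52^16≡67 (mod 79).
52^20 = 52^(16+4) ≡ 62 (mod 79).
Check: 62² = 3844 ≡ 52 (mod 79). The two roots are 17 and 62.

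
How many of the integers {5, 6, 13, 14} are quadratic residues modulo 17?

(5/17) = -1 → non-residue.
(6/17) = -1 → non-residue.
(13/17) = +1 → QR.
(14/17) = -1 → non-residue.
Total quadratic residues among the 4: 1.

1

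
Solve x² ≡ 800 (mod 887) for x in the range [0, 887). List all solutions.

Since 887 ≡ 3 (mod 4), a square root of 800 is 800^((887+1)/4) = 800^222 mod 887.
Repeated squaring: 800^2≡473, 800^4≡205, 800^8≡336, 800^16≡247, 800^32≡693, 800^64≡382, 800^128≡456 (mod 887).
800^222 = 800^(128+64+16+8+4+2) ≡ 395 (mod 887).
Check: 395² = 156025 ≡ 800 (mod 887). The two roots are 395 and 492.

395, 492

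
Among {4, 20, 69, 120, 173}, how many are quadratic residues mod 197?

2

(4/197) = +1 → QR.
(20/197) = -1 → non-residue.
(69/197) = -1 → non-residue.
(120/197) = -1 → non-residue.
(173/197) = +1 → QR.
Total quadratic residues among the 5: 2.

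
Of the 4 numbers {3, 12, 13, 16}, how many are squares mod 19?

(3/19) = -1 → non-residue.
(12/19) = -1 → non-residue.
(13/19) = -1 → non-residue.
(16/19) = +1 → QR.
Total quadratic residues among the 4: 1.

1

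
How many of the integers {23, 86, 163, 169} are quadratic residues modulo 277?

3

(23/277) = +1 → QR.
(86/277) = +1 → QR.
(163/277) = -1 → non-residue.
(169/277) = +1 → QR.
Total quadratic residues among the 4: 3.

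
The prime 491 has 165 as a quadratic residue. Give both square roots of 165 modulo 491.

239, 252

Since 491 ≡ 3 (mod 4), a square root of 165 is 165^((491+1)/4) = 165^123 mod 491.
Repeated squaring: 165^2≡220, 165^4≡282, 165^8≡473, 165^16≡324, 165^32≡393, 165^64≡275 (mod 491).
165^123 = 165^(64+32+16+8+2+1) ≡ 239 (mod 491).
Check: 239² = 57121 ≡ 165 (mod 491). The two roots are 239 and 252.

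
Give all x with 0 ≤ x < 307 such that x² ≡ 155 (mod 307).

48, 259

Since 307 ≡ 3 (mod 4), a square root of 155 is 155^((307+1)/4) = 155^77 mod 307.
Repeated squaring: 155^2≡79, 155^4≡101, 155^8≡70, 155^16≡295, 155^32≡144, 155^64≡167 (mod 307).
155^77 = 155^(64+8+4+1) ≡ 259 (mod 307).
Check: 259² = 67081 ≡ 155 (mod 307). The two roots are 48 and 259.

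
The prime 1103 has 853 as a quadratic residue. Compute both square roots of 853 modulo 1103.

291, 812

Since 1103 ≡ 3 (mod 4), a square root of 853 is 853^((1103+1)/4) = 853^276 mod 1103.
Repeated squaring: 853^2≡732, 853^4≡869, 853^8≡709, 853^16≡816, 853^32≡747, 853^64≡994, 853^128≡851, 853^256≡633 (mod 1103).
853^276 = 853^(256+16+4) ≡ 291 (mod 1103).
Check: 291² = 84681 ≡ 853 (mod 1103). The two roots are 291 and 812.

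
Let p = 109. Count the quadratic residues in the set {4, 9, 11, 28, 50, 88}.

(4/109) = +1 → QR.
(9/109) = +1 → QR.
(11/109) = -1 → non-residue.
(28/109) = +1 → QR.
(50/109) = -1 → non-residue.
(88/109) = +1 → QR.
Total quadratic residues among the 6: 4.

4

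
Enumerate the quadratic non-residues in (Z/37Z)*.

2, 5, 6, 8, 13, 14, 15, 17, 18, 19, 20, 22, 23, 24, 29, 31, 32, 35

Square k = 1,…,18 (k and 37−k give the same square):
1²=1, 2²=4, 3²=9, 4²=16, 5²=25, 6²=36, 7²≡12, 8²≡27, 9²≡7, 10²≡26, 11²≡10, 12²≡33, 13²≡21, 14²≡11, 15²≡3, 16²≡34, 17²≡30, 18²≡28 (mod 37).
The residues are {1, 3, 4, 7, 9, 10, 11, 12, 16, 21, 25, 26, 27, 28, 30, 33, 34, 36}; the non-residues are the remaining 18 nonzero classes.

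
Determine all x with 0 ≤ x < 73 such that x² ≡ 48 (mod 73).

11, 62

73 ≡ 1 (mod 4), so we find a root by search.
Trying successive values, 11² = 121 ≡ 48 (mod 73). The other root is 73 − 11 = 62.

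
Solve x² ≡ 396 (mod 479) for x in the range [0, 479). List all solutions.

131, 348

Since 479 ≡ 3 (mod 4), a square root of 396 is 396^((479+1)/4) = 396^120 mod 479.
Repeated squaring: 396^2≡183, 396^4≡438, 396^8≡244, 396^16≡140, 396^32≡440, 396^64≡84 (mod 479).
396^120 = 396^(64+32+16+8) ≡ 131 (mod 479).
Check: 131² = 17161 ≡ 396 (mod 479). The two roots are 131 and 348.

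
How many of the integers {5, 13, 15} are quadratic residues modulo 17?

2

(5/17) = -1 → non-residue.
(13/17) = +1 → QR.
(15/17) = +1 → QR.
Total quadratic residues among the 3: 2.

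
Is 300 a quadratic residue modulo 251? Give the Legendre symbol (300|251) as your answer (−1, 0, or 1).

1

First reduce: 300 ≡ 49 (mod 251).
Reciprocity: 49 ≡ 1 and 251 ≡ 3 (mod 4), so (49/251) = +(251/49).
Reduce top mod 49: now compute (6/49).
Pull out 2: since 49 ≡ 1 (mod 8), (2/49) = +1.
Reciprocity: 3 ≡ 3 and 49 ≡ 1 (mod 4), so (3/49) = +(49/3).
Reduce top mod 3: now compute (1/3).
Reached (1/3) = 1. Collecting the sign flips along the way, the symbol is +1.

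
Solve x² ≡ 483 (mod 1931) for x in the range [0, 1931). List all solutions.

Since 1931 ≡ 3 (mod 4), a square root of 483 is 483^((1931+1)/4) = 483^483 mod 1931.
Repeated squaring: 483^2≡1569, 483^4≡1667, 483^8≡180, 483^16≡1504, 483^32≡815, 483^64≡1892, 483^128≡1521, 483^256≡103 (mod 1931).
483^483 = 483^(256+128+64+32+2+1) ≡ 965 (mod 1931).
Check: 965² = 931225 ≡ 483 (mod 1931). The two roots are 965 and 966.

965, 966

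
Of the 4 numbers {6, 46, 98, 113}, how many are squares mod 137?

1

(6/137) = -1 → non-residue.
(46/137) = -1 → non-residue.
(98/137) = +1 → QR.
(113/137) = -1 → non-residue.
Total quadratic residues among the 4: 1.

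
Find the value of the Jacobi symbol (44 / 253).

Pull out 2^2: since 253 ≡ 5 (mod 8), (2/253) = -1, so (2/253)^2 = +1.
Reciprocity: 11 ≡ 3 and 253 ≡ 1 (mod 4), so (11/253) = +(253/11).
Reduce top mod 11: now compute (0/11).
Top reduces to 0: gcd > 1, so the symbol is 0.

0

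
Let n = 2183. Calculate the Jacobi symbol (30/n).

-1

Pull out 2: since 2183 ≡ 7 (mod 8), (2/2183) = +1.
Reciprocity: 15 ≡ 3 and 2183 ≡ 3 (mod 4), so (15/2183) = −(2183/15).
Reduce top mod 15: now compute (8/15).
Pull out 2^3: since 15 ≡ 7 (mod 8), (2/15) = +1, so (2/15)^3 = +1.
Reached (1/15) = 1. Collecting the sign flips along the way, the symbol is -1.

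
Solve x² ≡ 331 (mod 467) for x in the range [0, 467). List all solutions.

Since 467 ≡ 3 (mod 4), a square root of 331 is 331^((467+1)/4) = 331^117 mod 467.
Repeated squaring: 331^2≡283, 331^4≡232, 331^8≡119, 331^16≡151, 331^32≡385, 331^64≡186 (mod 467).
331^117 = 331^(64+32+16+4+1) ≡ 407 (mod 467).
Check: 407² = 165649 ≡ 331 (mod 467). The two roots are 60 and 407.

60, 407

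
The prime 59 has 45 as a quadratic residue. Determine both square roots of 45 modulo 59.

24, 35

Since 59 ≡ 3 (mod 4), a square root of 45 is 45^((59+1)/4) = 45^15 mod 59.
Repeated squaring: 45^2≡19, 45^4≡7, 45^8≡49 (mod 59).
45^15 = 45^(8+4+2+1) ≡ 35 (mod 59).
Check: 35² = 1225 ≡ 45 (mod 59). The two roots are 24 and 35.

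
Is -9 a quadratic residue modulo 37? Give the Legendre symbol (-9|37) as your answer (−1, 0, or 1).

Euler's criterion: (-9/37) ≡ 28^18 (mod 37).
28^2 ≡ 7 (mod 37)
28^4 ≡ 12 (mod 37)
28^8 ≡ 33 (mod 37)
28^16 ≡ 16 (mod 37)
28^18 = 28^(16+2) ≡ 1 (mod 37).
Result is 1, so (-9/37) = 1.

1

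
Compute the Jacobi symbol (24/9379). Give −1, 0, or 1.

1

Pull out 2^3: since 9379 ≡ 3 (mod 8), (2/9379) = -1, so (2/9379)^3 = -1.
Reciprocity: 3 ≡ 3 and 9379 ≡ 3 (mod 4), so (3/9379) = −(9379/3).
Reduce top mod 3: now compute (1/3).
Reached (1/3) = 1. Collecting the sign flips along the way, the symbol is +1.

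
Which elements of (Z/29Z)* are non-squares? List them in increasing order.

2 3 8 10 11 12 14 15 17 18 19 21 26 27

Square k = 1,…,14 (k and 29−k give the same square):
1²=1, 2²=4, 3²=9, 4²=16, 5²=25, 6²≡7, 7²≡20, 8²≡6, 9²≡23, 10²≡13, 11²≡5, 12²≡28, 13²≡24, 14²≡22 (mod 29).
The residues are {1, 4, 5, 6, 7, 9, 13, 16, 20, 22, 23, 24, 25, 28}; the non-residues are the remaining 14 nonzero classes.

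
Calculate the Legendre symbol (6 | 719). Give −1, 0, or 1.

Pull out 2: since 719 ≡ 7 (mod 8), (2/719) = +1.
Reciprocity: 3 ≡ 3 and 719 ≡ 3 (mod 4), so (3/719) = −(719/3).
Reduce top mod 3: now compute (2/3).
Pull out 2: since 3 ≡ 3 (mod 8), (2/3) = -1.
Reached (1/3) = 1. Collecting the sign flips along the way, the symbol is +1.

1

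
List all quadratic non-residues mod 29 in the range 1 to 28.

Square k = 1,…,14 (k and 29−k give the same square):
1²=1, 2²=4, 3²=9, 4²=16, 5²=25, 6²≡7, 7²≡20, 8²≡6, 9²≡23, 10²≡13, 11²≡5, 12²≡28, 13²≡24, 14²≡22 (mod 29).
The residues are {1, 4, 5, 6, 7, 9, 13, 16, 20, 22, 23, 24, 25, 28}; the non-residues are the remaining 14 nonzero classes.

2, 3, 8, 10, 11, 12, 14, 15, 17, 18, 19, 21, 26, 27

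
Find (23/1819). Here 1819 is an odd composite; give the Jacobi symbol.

Reciprocity: 23 ≡ 3 and 1819 ≡ 3 (mod 4), so (23/1819) = −(1819/23).
Reduce top mod 23: now compute (2/23).
Pull out 2: since 23 ≡ 7 (mod 8), (2/23) = +1.
Reached (1/23) = 1. Collecting the sign flips along the way, the symbol is -1.

-1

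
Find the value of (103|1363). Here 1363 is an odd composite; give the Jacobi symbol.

Reciprocity: 103 ≡ 3 and 1363 ≡ 3 (mod 4), so (103/1363) = −(1363/103).
Reduce top mod 103: now compute (24/103).
Pull out 2^3: since 103 ≡ 7 (mod 8), (2/103) = +1, so (2/103)^3 = +1.
Reciprocity: 3 ≡ 3 and 103 ≡ 3 (mod 4), so (3/103) = −(103/3).
Reduce top mod 3: now compute (1/3).
Reached (1/3) = 1. Collecting the sign flips along the way, the symbol is +1.

1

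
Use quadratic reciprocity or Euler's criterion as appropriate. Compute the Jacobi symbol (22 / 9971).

Pull out 2: since 9971 ≡ 3 (mod 8), (2/9971) = -1.
Reciprocity: 11 ≡ 3 and 9971 ≡ 3 (mod 4), so (11/9971) = −(9971/11).
Reduce top mod 11: now compute (5/11).
Reciprocity: 5 ≡ 1 and 11 ≡ 3 (mod 4), so (5/11) = +(11/5).
Reduce top mod 5: now compute (1/5).
Reached (1/5) = 1. Collecting the sign flips along the way, the symbol is +1.

1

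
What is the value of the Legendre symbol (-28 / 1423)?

1

First reduce: -28 ≡ 1395 (mod 1423).
Reciprocity: 1395 ≡ 3 and 1423 ≡ 3 (mod 4), so (1395/1423) = −(1423/1395).
Reduce top mod 1395: now compute (28/1395).
Pull out 2^2: since 1395 ≡ 3 (mod 8), (2/1395) = -1, so (2/1395)^2 = +1.
Reciprocity: 7 ≡ 3 and 1395 ≡ 3 (mod 4), so (7/1395) = −(1395/7).
Reduce top mod 7: now compute (2/7).
Pull out 2: since 7 ≡ 7 (mod 8), (2/7) = +1.
Reached (1/7) = 1. Collecting the sign flips along the way, the symbol is +1.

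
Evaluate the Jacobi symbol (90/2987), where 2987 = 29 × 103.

Pull out 2: since 2987 ≡ 3 (mod 8), (2/2987) = -1.
Reciprocity: 45 ≡ 1 and 2987 ≡ 3 (mod 4), so (45/2987) = +(2987/45).
Reduce top mod 45: now compute (17/45).
Reciprocity: 17 ≡ 1 and 45 ≡ 1 (mod 4), so (17/45) = +(45/17).
Reduce top mod 17: now compute (11/17).
Reciprocity: 11 ≡ 3 and 17 ≡ 1 (mod 4), so (11/17) = +(17/11).
Reduce top mod 11: now compute (6/11).
Pull out 2: since 11 ≡ 3 (mod 8), (2/11) = -1.
Reciprocity: 3 ≡ 3 and 11 ≡ 3 (mod 4), so (3/11) = −(11/3).
Reduce top mod 3: now compute (2/3).
Pull out 2: since 3 ≡ 3 (mod 8), (2/3) = -1.
Reached (1/3) = 1. Collecting the sign flips along the way, the symbol is +1.

1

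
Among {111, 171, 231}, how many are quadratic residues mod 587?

0

(111/587) = -1 → non-residue.
(171/587) = -1 → non-residue.
(231/587) = -1 → non-residue.
Total quadratic residues among the 3: 0.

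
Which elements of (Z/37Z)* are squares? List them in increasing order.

Square k = 1,…,18 (k and 37−k give the same square):
1²=1, 2²=4, 3²=9, 4²=16, 5²=25, 6²=36, 7²≡12, 8²≡27, 9²≡7, 10²≡26, 11²≡10, 12²≡33, 13²≡21, 14²≡11, 15²≡3, 16²≡34, 17²≡30, 18²≡28 (mod 37).
So the quadratic residues mod 37 are {1, 3, 4, 7, 9, 10, 11, 12, 16, 21, 25, 26, 27, 28, 30, 33, 34, 36}.

1 3 4 7 9 10 11 12 16 21 25 26 27 28 30 33 34 36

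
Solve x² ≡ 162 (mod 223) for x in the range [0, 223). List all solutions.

Since 223 ≡ 3 (mod 4), a square root of 162 is 162^((223+1)/4) = 162^56 mod 223.
Repeated squaring: 162^2≡153, 162^4≡217, 162^8≡36, 162^16≡181, 162^32≡203 (mod 223).
162^56 = 162^(32+16+8) ≡ 135 (mod 223).
Check: 135² = 18225 ≡ 162 (mod 223). The two roots are 88 and 135.

88, 135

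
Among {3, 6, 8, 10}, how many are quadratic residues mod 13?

(3/13) = +1 → QR.
(6/13) = -1 → non-residue.
(8/13) = -1 → non-residue.
(10/13) = +1 → QR.
Total quadratic residues among the 4: 2.

2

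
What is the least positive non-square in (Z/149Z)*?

(2/149) = −1, so 2 is the smallest positive non-residue mod 149.

2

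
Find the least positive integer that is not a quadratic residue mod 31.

3

(2/31) = +1, so 2 is a residue.
(3/31) = −1, so 3 is the smallest positive non-residue mod 31.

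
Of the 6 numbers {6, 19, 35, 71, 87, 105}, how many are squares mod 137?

3

(6/137) = -1 → non-residue.
(19/137) = +1 → QR.
(35/137) = -1 → non-residue.
(71/137) = -1 → non-residue.
(87/137) = +1 → QR.
(105/137) = +1 → QR.
Total quadratic residues among the 6: 3.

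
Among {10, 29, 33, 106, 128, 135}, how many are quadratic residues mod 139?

2

(10/139) = -1 → non-residue.
(29/139) = +1 → QR.
(33/139) = -1 → non-residue.
(106/139) = +1 → QR.
(128/139) = -1 → non-residue.
(135/139) = -1 → non-residue.
Total quadratic residues among the 6: 2.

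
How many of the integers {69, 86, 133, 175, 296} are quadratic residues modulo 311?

(69/311) = -1 → non-residue.
(86/311) = -1 → non-residue.
(133/311) = -1 → non-residue.
(175/311) = +1 → QR.
(296/311) = -1 → non-residue.
Total quadratic residues among the 5: 1.

1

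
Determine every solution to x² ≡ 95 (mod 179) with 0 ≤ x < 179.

Since 179 ≡ 3 (mod 4), a square root of 95 is 95^((179+1)/4) = 95^45 mod 179.
Repeated squaring: 95^2≡75, 95^4≡76, 95^8≡48, 95^16≡156, 95^32≡171 (mod 179).
95^45 = 95^(32+8+4+1) ≡ 51 (mod 179).
Check: 51² = 2601 ≡ 95 (mod 179). The two roots are 51 and 128.

51, 128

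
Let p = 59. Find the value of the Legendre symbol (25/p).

Reciprocity: 25 ≡ 1 and 59 ≡ 3 (mod 4), so (25/59) = +(59/25).
Reduce top mod 25: now compute (9/25).
Reciprocity: 9 ≡ 1 and 25 ≡ 1 (mod 4), so (9/25) = +(25/9).
Reduce top mod 9: now compute (7/9).
Reciprocity: 7 ≡ 3 and 9 ≡ 1 (mod 4), so (7/9) = +(9/7).
Reduce top mod 7: now compute (2/7).
Pull out 2: since 7 ≡ 7 (mod 8), (2/7) = +1.
Reached (1/7) = 1. Collecting the sign flips along the way, the symbol is +1.

1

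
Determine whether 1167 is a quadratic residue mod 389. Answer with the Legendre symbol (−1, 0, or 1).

0

First reduce: 1167 ≡ 0 (mod 389).
Top reduces to 0: gcd > 1, so the symbol is 0.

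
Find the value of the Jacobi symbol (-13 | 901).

First reduce: -13 ≡ 888 (mod 901).
Pull out 2^3: since 901 ≡ 5 (mod 8), (2/901) = -1, so (2/901)^3 = -1.
Reciprocity: 111 ≡ 3 and 901 ≡ 1 (mod 4), so (111/901) = +(901/111).
Reduce top mod 111: now compute (13/111).
Reciprocity: 13 ≡ 1 and 111 ≡ 3 (mod 4), so (13/111) = +(111/13).
Reduce top mod 13: now compute (7/13).
Reciprocity: 7 ≡ 3 and 13 ≡ 1 (mod 4), so (7/13) = +(13/7).
Reduce top mod 7: now compute (6/7).
Pull out 2: since 7 ≡ 7 (mod 8), (2/7) = +1.
Reciprocity: 3 ≡ 3 and 7 ≡ 3 (mod 4), so (3/7) = −(7/3).
Reduce top mod 3: now compute (1/3).
Reached (1/3) = 1. Collecting the sign flips along the way, the symbol is +1.

1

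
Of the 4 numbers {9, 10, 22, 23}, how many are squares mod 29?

3

(9/29) = +1 → QR.
(10/29) = -1 → non-residue.
(22/29) = +1 → QR.
(23/29) = +1 → QR.
Total quadratic residues among the 4: 3.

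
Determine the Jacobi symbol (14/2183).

Pull out 2: since 2183 ≡ 7 (mod 8), (2/2183) = +1.
Reciprocity: 7 ≡ 3 and 2183 ≡ 3 (mod 4), so (7/2183) = −(2183/7).
Reduce top mod 7: now compute (6/7).
Pull out 2: since 7 ≡ 7 (mod 8), (2/7) = +1.
Reciprocity: 3 ≡ 3 and 7 ≡ 3 (mod 4), so (3/7) = −(7/3).
Reduce top mod 3: now compute (1/3).
Reached (1/3) = 1. Collecting the sign flips along the way, the symbol is +1.

1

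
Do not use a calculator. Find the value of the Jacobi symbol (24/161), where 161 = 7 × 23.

Pull out 2^3: since 161 ≡ 1 (mod 8), (2/161) = +1, so (2/161)^3 = +1.
Reciprocity: 3 ≡ 3 and 161 ≡ 1 (mod 4), so (3/161) = +(161/3).
Reduce top mod 3: now compute (2/3).
Pull out 2: since 3 ≡ 3 (mod 8), (2/3) = -1.
Reached (1/3) = 1. Collecting the sign flips along the way, the symbol is -1.

-1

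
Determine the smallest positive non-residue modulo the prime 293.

(2/293) = −1, so 2 is the smallest positive non-residue mod 293.

2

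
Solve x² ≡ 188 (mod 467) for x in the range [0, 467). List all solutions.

Since 467 ≡ 3 (mod 4), a square root of 188 is 188^((467+1)/4) = 188^117 mod 467.
Repeated squaring: 188^2≡319, 188^4≡422, 188^8≡157, 188^16≡365, 188^32≡130, 188^64≡88 (mod 467).
188^117 = 188^(64+32+16+4+1) ≡ 144 (mod 467).
Check: 144² = 20736 ≡ 188 (mod 467). The two roots are 144 and 323.

144, 323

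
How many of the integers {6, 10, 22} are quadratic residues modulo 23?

(6/23) = +1 → QR.
(10/23) = -1 → non-residue.
(22/23) = -1 → non-residue.
Total quadratic residues among the 3: 1.

1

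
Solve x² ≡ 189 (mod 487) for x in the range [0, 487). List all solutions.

26, 461

Since 487 ≡ 3 (mod 4), a square root of 189 is 189^((487+1)/4) = 189^122 mod 487.
Repeated squaring: 189^2≡170, 189^4≡167, 189^8≡130, 189^16≡342, 189^32≡84, 189^64≡238 (mod 487).
189^122 = 189^(64+32+16+8+2) ≡ 461 (mod 487).
Check: 461² = 212521 ≡ 189 (mod 487). The two roots are 26 and 461.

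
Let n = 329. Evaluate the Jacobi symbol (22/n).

-1

Pull out 2: since 329 ≡ 1 (mod 8), (2/329) = +1.
Reciprocity: 11 ≡ 3 and 329 ≡ 1 (mod 4), so (11/329) = +(329/11).
Reduce top mod 11: now compute (10/11).
Pull out 2: since 11 ≡ 3 (mod 8), (2/11) = -1.
Reciprocity: 5 ≡ 1 and 11 ≡ 3 (mod 4), so (5/11) = +(11/5).
Reduce top mod 5: now compute (1/5).
Reached (1/5) = 1. Collecting the sign flips along the way, the symbol is -1.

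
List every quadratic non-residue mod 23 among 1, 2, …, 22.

5,7,10,11,14,15,17,19,20,21,22

Square k = 1,…,11 (k and 23−k give the same square):
1²=1, 2²=4, 3²=9, 4²=16, 5²≡2, 6²≡13, 7²≡3, 8²≡18, 9²≡12, 10²≡8, 11²≡6 (mod 23).
The residues are {1, 2, 3, 4, 6, 8, 9, 12, 13, 16, 18}; the non-residues are the remaining 11 nonzero classes.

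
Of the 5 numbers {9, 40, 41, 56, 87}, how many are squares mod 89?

(9/89) = +1 → QR.
(40/89) = +1 → QR.
(41/89) = -1 → non-residue.
(56/89) = -1 → non-residue.
(87/89) = +1 → QR.
Total quadratic residues among the 5: 3.

3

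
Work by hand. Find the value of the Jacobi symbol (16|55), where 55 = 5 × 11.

1

Pull out 2^4: since 55 ≡ 7 (mod 8), (2/55) = +1, so (2/55)^4 = +1.
Reached (1/55) = 1. Collecting the sign flips along the way, the symbol is +1.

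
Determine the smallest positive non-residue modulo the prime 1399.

3

(2/1399) = +1, so 2 is a residue.
(3/1399) = −1, so 3 is the smallest positive non-residue mod 1399.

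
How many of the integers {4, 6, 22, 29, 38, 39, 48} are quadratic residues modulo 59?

(4/59) = +1 → QR.
(6/59) = -1 → non-residue.
(22/59) = +1 → QR.
(29/59) = +1 → QR.
(38/59) = -1 → non-residue.
(39/59) = -1 → non-residue.
(48/59) = +1 → QR.
Total quadratic residues among the 7: 4.

4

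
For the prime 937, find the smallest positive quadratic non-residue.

(2/937) = +1, so 2 is a residue.
(3/937) = +1, so 3 is a residue.
(4/937) = +1, so 4 is a residue.
(5/937) = −1, so 5 is the smallest positive non-residue mod 937.

5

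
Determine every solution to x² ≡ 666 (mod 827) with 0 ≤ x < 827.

Since 827 ≡ 3 (mod 4), a square root of 666 is 666^((827+1)/4) = 666^207 mod 827.
Repeated squaring: 666^2≡284, 666^4≡437, 666^8≡759, 666^16≡489, 666^32≡118, 666^64≡692, 666^128≡31 (mod 827).
666^207 = 666^(128+64+8+4+2+1) ≡ 157 (mod 827).
Check: 157² = 24649 ≡ 666 (mod 827). The two roots are 157 and 670.

157, 670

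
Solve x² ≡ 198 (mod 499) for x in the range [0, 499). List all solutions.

Since 499 ≡ 3 (mod 4), a square root of 198 is 198^((499+1)/4) = 198^125 mod 499.
Repeated squaring: 198^2≡282, 198^4≡183, 198^8≡56, 198^16≡142, 198^32≡204, 198^64≡199 (mod 499).
198^125 = 198^(64+32+16+8+4+1) ≡ 342 (mod 499).
Check: 342² = 116964 ≡ 198 (mod 499). The two roots are 157 and 342.

157, 342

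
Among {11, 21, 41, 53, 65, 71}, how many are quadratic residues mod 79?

3

(11/79) = +1 → QR.
(21/79) = +1 → QR.
(41/79) = -1 → non-residue.
(53/79) = -1 → non-residue.
(65/79) = +1 → QR.
(71/79) = -1 → non-residue.
Total quadratic residues among the 6: 3.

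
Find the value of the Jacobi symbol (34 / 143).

-1

Pull out 2: since 143 ≡ 7 (mod 8), (2/143) = +1.
Reciprocity: 17 ≡ 1 and 143 ≡ 3 (mod 4), so (17/143) = +(143/17).
Reduce top mod 17: now compute (7/17).
Reciprocity: 7 ≡ 3 and 17 ≡ 1 (mod 4), so (7/17) = +(17/7).
Reduce top mod 7: now compute (3/7).
Reciprocity: 3 ≡ 3 and 7 ≡ 3 (mod 4), so (3/7) = −(7/3).
Reduce top mod 3: now compute (1/3).
Reached (1/3) = 1. Collecting the sign flips along the way, the symbol is -1.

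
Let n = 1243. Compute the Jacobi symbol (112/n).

-1

Pull out 2^4: since 1243 ≡ 3 (mod 8), (2/1243) = -1, so (2/1243)^4 = +1.
Reciprocity: 7 ≡ 3 and 1243 ≡ 3 (mod 4), so (7/1243) = −(1243/7).
Reduce top mod 7: now compute (4/7).
Pull out 2^2: since 7 ≡ 7 (mod 8), (2/7) = +1, so (2/7)^2 = +1.
Reached (1/7) = 1. Collecting the sign flips along the way, the symbol is -1.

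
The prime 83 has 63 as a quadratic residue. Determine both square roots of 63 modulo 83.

35, 48

Since 83 ≡ 3 (mod 4), a square root of 63 is 63^((83+1)/4) = 63^21 mod 83.
Repeated squaring: 63^2≡68, 63^4≡59, 63^8≡78, 63^16≡25 (mod 83).
63^21 = 63^(16+4+1) ≡ 48 (mod 83).
Check: 48² = 2304 ≡ 63 (mod 83). The two roots are 35 and 48.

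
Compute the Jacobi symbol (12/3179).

1

Pull out 2^2: since 3179 ≡ 3 (mod 8), (2/3179) = -1, so (2/3179)^2 = +1.
Reciprocity: 3 ≡ 3 and 3179 ≡ 3 (mod 4), so (3/3179) = −(3179/3).
Reduce top mod 3: now compute (2/3).
Pull out 2: since 3 ≡ 3 (mod 8), (2/3) = -1.
Reached (1/3) = 1. Collecting the sign flips along the way, the symbol is +1.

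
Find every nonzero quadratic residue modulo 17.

Square k = 1,…,8 (k and 17−k give the same square):
1²=1, 2²=4, 3²=9, 4²=16, 5²≡8, 6²≡2, 7²≡15, 8²≡13 (mod 17).
So the quadratic residues mod 17 are {1, 2, 4, 8, 9, 13, 15, 16}.

1, 2, 4, 8, 9, 13, 15, 16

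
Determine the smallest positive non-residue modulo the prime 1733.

2

(2/1733) = −1, so 2 is the smallest positive non-residue mod 1733.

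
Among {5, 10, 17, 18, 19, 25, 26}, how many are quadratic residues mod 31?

5

(5/31) = +1 → QR.
(10/31) = +1 → QR.
(17/31) = -1 → non-residue.
(18/31) = +1 → QR.
(19/31) = +1 → QR.
(25/31) = +1 → QR.
(26/31) = -1 → non-residue.
Total quadratic residues among the 7: 5.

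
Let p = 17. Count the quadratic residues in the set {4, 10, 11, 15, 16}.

(4/17) = +1 → QR.
(10/17) = -1 → non-residue.
(11/17) = -1 → non-residue.
(15/17) = +1 → QR.
(16/17) = +1 → QR.
Total quadratic residues among the 5: 3.

3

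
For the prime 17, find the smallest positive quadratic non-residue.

(2/17) = +1, so 2 is a residue.
(3/17) = −1, so 3 is the smallest positive non-residue mod 17.

3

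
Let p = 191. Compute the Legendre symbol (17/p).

1

Reciprocity: 17 ≡ 1 and 191 ≡ 3 (mod 4), so (17/191) = +(191/17).
Reduce top mod 17: now compute (4/17).
Pull out 2^2: since 17 ≡ 1 (mod 8), (2/17) = +1, so (2/17)^2 = +1.
Reached (1/17) = 1. Collecting the sign flips along the way, the symbol is +1.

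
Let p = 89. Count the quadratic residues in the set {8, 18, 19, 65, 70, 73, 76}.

3

(8/89) = +1 → QR.
(18/89) = +1 → QR.
(19/89) = -1 → non-residue.
(65/89) = -1 → non-residue.
(70/89) = -1 → non-residue.
(73/89) = +1 → QR.
(76/89) = -1 → non-residue.
Total quadratic residues among the 7: 3.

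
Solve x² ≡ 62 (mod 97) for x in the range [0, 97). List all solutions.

16, 81

97 ≡ 1 (mod 4), so we find a root by search.
Trying successive values, 16² = 256 ≡ 62 (mod 97). The other root is 97 − 16 = 81.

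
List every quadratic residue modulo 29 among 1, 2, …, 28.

Square k = 1,…,14 (k and 29−k give the same square):
1²=1, 2²=4, 3²=9, 4²=16, 5²=25, 6²≡7, 7²≡20, 8²≡6, 9²≡23, 10²≡13, 11²≡5, 12²≡28, 13²≡24, 14²≡22 (mod 29).
So the quadratic residues mod 29 are {1, 4, 5, 6, 7, 9, 13, 16, 20, 22, 23, 24, 25, 28}.

1 4 5 6 7 9 13 16 20 22 23 24 25 28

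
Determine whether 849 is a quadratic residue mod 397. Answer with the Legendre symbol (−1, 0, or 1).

First reduce: 849 ≡ 55 (mod 397).
Reciprocity: 55 ≡ 3 and 397 ≡ 1 (mod 4), so (55/397) = +(397/55).
Reduce top mod 55: now compute (12/55).
Pull out 2^2: since 55 ≡ 7 (mod 8), (2/55) = +1, so (2/55)^2 = +1.
Reciprocity: 3 ≡ 3 and 55 ≡ 3 (mod 4), so (3/55) = −(55/3).
Reduce top mod 3: now compute (1/3).
Reached (1/3) = 1. Collecting the sign flips along the way, the symbol is -1.

-1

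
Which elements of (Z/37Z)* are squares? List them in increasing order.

1 3 4 7 9 10 11 12 16 21 25 26 27 28 30 33 34 36

Square k = 1,…,18 (k and 37−k give the same square):
1²=1, 2²=4, 3²=9, 4²=16, 5²=25, 6²=36, 7²≡12, 8²≡27, 9²≡7, 10²≡26, 11²≡10, 12²≡33, 13²≡21, 14²≡11, 15²≡3, 16²≡34, 17²≡30, 18²≡28 (mod 37).
So the quadratic residues mod 37 are {1, 3, 4, 7, 9, 10, 11, 12, 16, 21, 25, 26, 27, 28, 30, 33, 34, 36}.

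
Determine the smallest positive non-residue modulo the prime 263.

(2/263) = +1, so 2 is a residue.
(3/263) = +1, so 3 is a residue.
(4/263) = +1, so 4 is a residue.
(5/263) = −1, so 5 is the smallest positive non-residue mod 263.

5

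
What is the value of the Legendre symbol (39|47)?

Euler's criterion: (39/47) ≡ 39^23 (mod 47).
39^2 ≡ 17 (mod 47)
39^4 ≡ 7 (mod 47)
39^8 ≡ 2 (mod 47)
39^16 ≡ 4 (mod 47)
39^23 = 39^(16+4+2+1) ≡ 46 (mod 47).
Result is 46 ≡ −1, so (39/47) = −1.

-1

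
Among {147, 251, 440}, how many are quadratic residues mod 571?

(147/571) = -1 → non-residue.
(251/571) = -1 → non-residue.
(440/571) = -1 → non-residue.
Total quadratic residues among the 3: 0.

0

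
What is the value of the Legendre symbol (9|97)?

Reciprocity: 9 ≡ 1 and 97 ≡ 1 (mod 4), so (9/97) = +(97/9).
Reduce top mod 9: now compute (7/9).
Reciprocity: 7 ≡ 3 and 9 ≡ 1 (mod 4), so (7/9) = +(9/7).
Reduce top mod 7: now compute (2/7).
Pull out 2: since 7 ≡ 7 (mod 8), (2/7) = +1.
Reached (1/7) = 1. Collecting the sign flips along the way, the symbol is +1.

1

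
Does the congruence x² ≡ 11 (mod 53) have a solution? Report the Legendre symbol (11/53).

Reciprocity: 11 ≡ 3 and 53 ≡ 1 (mod 4), so (11/53) = +(53/11).
Reduce top mod 11: now compute (9/11).
Reciprocity: 9 ≡ 1 and 11 ≡ 3 (mod 4), so (9/11) = +(11/9).
Reduce top mod 9: now compute (2/9).
Pull out 2: since 9 ≡ 1 (mod 8), (2/9) = +1.
Reached (1/9) = 1. Collecting the sign flips along the way, the symbol is +1.

1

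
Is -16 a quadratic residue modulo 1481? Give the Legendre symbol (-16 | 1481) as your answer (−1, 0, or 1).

1

First reduce: -16 ≡ 1465 (mod 1481).
Reciprocity: 1465 ≡ 1 and 1481 ≡ 1 (mod 4), so (1465/1481) = +(1481/1465).
Reduce top mod 1465: now compute (16/1465).
Pull out 2^4: since 1465 ≡ 1 (mod 8), (2/1465) = +1, so (2/1465)^4 = +1.
Reached (1/1465) = 1. Collecting the sign flips along the way, the symbol is +1.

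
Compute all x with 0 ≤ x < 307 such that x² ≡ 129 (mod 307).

Since 307 ≡ 3 (mod 4), a square root of 129 is 129^((307+1)/4) = 129^77 mod 307.
Repeated squaring: 129^2≡63, 129^4≡285, 129^8≡177, 129^16≡15, 129^32≡225, 129^64≡277 (mod 307).
129^77 = 129^(64+8+4+1) ≡ 71 (mod 307).
Check: 71² = 5041 ≡ 129 (mod 307). The two roots are 71 and 236.

71, 236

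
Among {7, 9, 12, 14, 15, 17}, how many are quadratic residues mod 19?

(7/19) = +1 → QR.
(9/19) = +1 → QR.
(12/19) = -1 → non-residue.
(14/19) = -1 → non-residue.
(15/19) = -1 → non-residue.
(17/19) = +1 → QR.
Total quadratic residues among the 6: 3.

3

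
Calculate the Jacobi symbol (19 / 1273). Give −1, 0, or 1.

Reciprocity: 19 ≡ 3 and 1273 ≡ 1 (mod 4), so (19/1273) = +(1273/19).
Reduce top mod 19: now compute (0/19).
Top reduces to 0: gcd > 1, so the symbol is 0.

0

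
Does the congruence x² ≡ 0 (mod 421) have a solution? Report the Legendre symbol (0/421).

Top reduces to 0: gcd > 1, so the symbol is 0.

0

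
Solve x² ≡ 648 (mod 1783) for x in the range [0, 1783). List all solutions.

722, 1061

Since 1783 ≡ 3 (mod 4), a square root of 648 is 648^((1783+1)/4) = 648^446 mod 1783.
Repeated squaring: 648^2≡899, 648^4≡502, 648^8≡601, 648^16≡1035, 648^32≡1425, 648^64≡1571, 648^128≡369, 648^256≡653 (mod 1783).
648^446 = 648^(256+128+32+16+8+4+2) ≡ 722 (mod 1783).
Check: 722² = 521284 ≡ 648 (mod 1783). The two roots are 722 and 1061.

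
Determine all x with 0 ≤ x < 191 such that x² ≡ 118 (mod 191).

51, 140

Since 191 ≡ 3 (mod 4), a square root of 118 is 118^((191+1)/4) = 118^48 mod 191.
Repeated squaring: 118^2≡172, 118^4≡170, 118^8≡59, 118^16≡43, 118^32≡130 (mod 191).
118^48 = 118^(32+16) ≡ 51 (mod 191).
Check: 51² = 2601 ≡ 118 (mod 191). The two roots are 51 and 140.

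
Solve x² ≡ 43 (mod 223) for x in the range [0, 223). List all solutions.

Since 223 ≡ 3 (mod 4), a square root of 43 is 43^((223+1)/4) = 43^56 mod 223.
Repeated squaring: 43^2≡65, 43^4≡211, 43^8≡144, 43^16≡220, 43^32≡9 (mod 223).
43^56 = 43^(32+16+8) ≡ 126 (mod 223).
Check: 126² = 15876 ≡ 43 (mod 223). The two roots are 97 and 126.

97, 126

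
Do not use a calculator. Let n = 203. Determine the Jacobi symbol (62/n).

Pull out 2: since 203 ≡ 3 (mod 8), (2/203) = -1.
Reciprocity: 31 ≡ 3 and 203 ≡ 3 (mod 4), so (31/203) = −(203/31).
Reduce top mod 31: now compute (17/31).
Reciprocity: 17 ≡ 1 and 31 ≡ 3 (mod 4), so (17/31) = +(31/17).
Reduce top mod 17: now compute (14/17).
Pull out 2: since 17 ≡ 1 (mod 8), (2/17) = +1.
Reciprocity: 7 ≡ 3 and 17 ≡ 1 (mod 4), so (7/17) = +(17/7).
Reduce top mod 7: now compute (3/7).
Reciprocity: 3 ≡ 3 and 7 ≡ 3 (mod 4), so (3/7) = −(7/3).
Reduce top mod 3: now compute (1/3).
Reached (1/3) = 1. Collecting the sign flips along the way, the symbol is -1.

-1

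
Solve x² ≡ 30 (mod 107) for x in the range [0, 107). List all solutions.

43, 64

Since 107 ≡ 3 (mod 4), a square root of 30 is 30^((107+1)/4) = 30^27 mod 107.
Repeated squaring: 30^2≡44, 30^4≡10, 30^8≡100, 30^16≡49 (mod 107).
30^27 = 30^(16+8+2+1) ≡ 64 (mod 107).
Check: 64² = 4096 ≡ 30 (mod 107). The two roots are 43 and 64.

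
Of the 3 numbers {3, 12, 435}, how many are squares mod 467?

(3/467) = +1 → QR.
(12/467) = +1 → QR.
(435/467) = +1 → QR.
Total quadratic residues among the 3: 3.

3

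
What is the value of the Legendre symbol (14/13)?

First reduce: 14 ≡ 1 (mod 13).
Reached (1/13) = 1. Collecting the sign flips along the way, the symbol is +1.

1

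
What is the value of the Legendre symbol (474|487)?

Euler's criterion: (474/487) ≡ 474^243 (mod 487).
474^2 ≡ 169 (mod 487)
474^4 ≡ 315 (mod 487)
474^8 ≡ 364 (mod 487)
474^16 ≡ 32 (mod 487)
474^32 ≡ 50 (mod 487)
474^64 ≡ 65 (mod 487)
474^128 ≡ 329 (mod 487)
474^243 = 474^(128+64+32+16+2+1) ≡ 1 (mod 487).
Result is 1, so (474/487) = 1.

1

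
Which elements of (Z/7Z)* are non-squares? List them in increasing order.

Square k = 1,…,3 (k and 7−k give the same square):
1²=1, 2²=4, 3²≡2 (mod 7).
The residues are {1, 2, 4}; the non-residues are the remaining 3 nonzero classes.

3,5,6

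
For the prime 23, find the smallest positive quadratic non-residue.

5

(2/23) = +1, so 2 is a residue.
(3/23) = +1, so 3 is a residue.
(4/23) = +1, so 4 is a residue.
(5/23) = −1, so 5 is the smallest positive non-residue mod 23.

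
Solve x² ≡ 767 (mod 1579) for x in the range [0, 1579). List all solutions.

571, 1008

Since 1579 ≡ 3 (mod 4), a square root of 767 is 767^((1579+1)/4) = 767^395 mod 1579.
Repeated squaring: 767^2≡901, 767^4≡195, 767^8≡129, 767^16≡851, 767^32≡1019, 767^64≡958, 767^128≡365, 767^256≡589 (mod 1579).
767^395 = 767^(256+128+8+2+1) ≡ 571 (mod 1579).
Check: 571² = 326041 ≡ 767 (mod 1579). The two roots are 571 and 1008.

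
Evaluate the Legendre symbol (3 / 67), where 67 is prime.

-1

Reciprocity: 3 ≡ 3 and 67 ≡ 3 (mod 4), so (3/67) = −(67/3).
Reduce top mod 3: now compute (1/3).
Reached (1/3) = 1. Collecting the sign flips along the way, the symbol is -1.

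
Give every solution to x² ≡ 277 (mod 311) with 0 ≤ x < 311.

Since 311 ≡ 3 (mod 4), a square root of 277 is 277^((311+1)/4) = 277^78 mod 311.
Repeated squaring: 277^2≡223, 277^4≡280, 277^8≡28, 277^16≡162, 277^32≡120, 277^64≡94 (mod 311).
277^78 = 277^(64+8+4+2) ≡ 39 (mod 311).
Check: 39² = 1521 ≡ 277 (mod 311). The two roots are 39 and 272.

39, 272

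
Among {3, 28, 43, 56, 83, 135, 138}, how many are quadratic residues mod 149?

(3/149) = -1 → non-residue.
(28/149) = +1 → QR.
(43/149) = -1 → non-residue.
(56/149) = -1 → non-residue.
(83/149) = -1 → non-residue.
(135/149) = -1 → non-residue.
(138/149) = -1 → non-residue.
Total quadratic residues among the 7: 1.

1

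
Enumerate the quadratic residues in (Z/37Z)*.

Square k = 1,…,18 (k and 37−k give the same square):
1²=1, 2²=4, 3²=9, 4²=16, 5²=25, 6²=36, 7²≡12, 8²≡27, 9²≡7, 10²≡26, 11²≡10, 12²≡33, 13²≡21, 14²≡11, 15²≡3, 16²≡34, 17²≡30, 18²≡28 (mod 37).
So the quadratic residues mod 37 are {1, 3, 4, 7, 9, 10, 11, 12, 16, 21, 25, 26, 27, 28, 30, 33, 34, 36}.

1, 3, 4, 7, 9, 10, 11, 12, 16, 21, 25, 26, 27, 28, 30, 33, 34, 36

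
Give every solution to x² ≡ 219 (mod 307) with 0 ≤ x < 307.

Since 307 ≡ 3 (mod 4), a square root of 219 is 219^((307+1)/4) = 219^77 mod 307.
Repeated squaring: 219^2≡69, 219^4≡156, 219^8≡83, 219^16≡135, 219^32≡112, 219^64≡264 (mod 307).
219^77 = 219^(64+8+4+1) ≡ 181 (mod 307).
Check: 181² = 32761 ≡ 219 (mod 307). The two roots are 126 and 181.

126, 181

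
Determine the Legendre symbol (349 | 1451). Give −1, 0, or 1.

-1

Reciprocity: 349 ≡ 1 and 1451 ≡ 3 (mod 4), so (349/1451) = +(1451/349).
Reduce top mod 349: now compute (55/349).
Reciprocity: 55 ≡ 3 and 349 ≡ 1 (mod 4), so (55/349) = +(349/55).
Reduce top mod 55: now compute (19/55).
Reciprocity: 19 ≡ 3 and 55 ≡ 3 (mod 4), so (19/55) = −(55/19).
Reduce top mod 19: now compute (17/19).
Reciprocity: 17 ≡ 1 and 19 ≡ 3 (mod 4), so (17/19) = +(19/17).
Reduce top mod 17: now compute (2/17).
Pull out 2: since 17 ≡ 1 (mod 8), (2/17) = +1.
Reached (1/17) = 1. Collecting the sign flips along the way, the symbol is -1.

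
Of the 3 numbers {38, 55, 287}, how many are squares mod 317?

1

(38/317) = +1 → QR.
(55/317) = -1 → non-residue.
(287/317) = -1 → non-residue.
Total quadratic residues among the 3: 1.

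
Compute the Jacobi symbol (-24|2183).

First reduce: -24 ≡ 2159 (mod 2183).
Reciprocity: 2159 ≡ 3 and 2183 ≡ 3 (mod 4), so (2159/2183) = −(2183/2159).
Reduce top mod 2159: now compute (24/2159).
Pull out 2^3: since 2159 ≡ 7 (mod 8), (2/2159) = +1, so (2/2159)^3 = +1.
Reciprocity: 3 ≡ 3 and 2159 ≡ 3 (mod 4), so (3/2159) = −(2159/3).
Reduce top mod 3: now compute (2/3).
Pull out 2: since 3 ≡ 3 (mod 8), (2/3) = -1.
Reached (1/3) = 1. Collecting the sign flips along the way, the symbol is -1.

-1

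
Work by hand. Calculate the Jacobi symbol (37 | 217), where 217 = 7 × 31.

Reciprocity: 37 ≡ 1 and 217 ≡ 1 (mod 4), so (37/217) = +(217/37).
Reduce top mod 37: now compute (32/37).
Pull out 2^5: since 37 ≡ 5 (mod 8), (2/37) = -1, so (2/37)^5 = -1.
Reached (1/37) = 1. Collecting the sign flips along the way, the symbol is -1.

-1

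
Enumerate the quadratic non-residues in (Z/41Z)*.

3 6 7 11 12 13 14 15 17 19 22 24 26 27 28 29 30 34 35 38

Square k = 1,…,20 (k and 41−k give the same square):
1²=1, 2²=4, 3²=9, 4²=16, 5²=25, 6²=36, 7²≡8, 8²≡23, 9²≡40, 10²≡18, 11²≡39, 12²≡21, 13²≡5, 14²≡32, 15²≡20, 16²≡10, 17²≡2, 18²≡37, 19²≡33, 20²≡31 (mod 41).
The residues are {1, 2, 4, 5, 8, 9, 10, 16, 18, 20, 21, 23, 25, 31, 32, 33, 36, 37, 39, 40}; the non-residues are the remaining 20 nonzero classes.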